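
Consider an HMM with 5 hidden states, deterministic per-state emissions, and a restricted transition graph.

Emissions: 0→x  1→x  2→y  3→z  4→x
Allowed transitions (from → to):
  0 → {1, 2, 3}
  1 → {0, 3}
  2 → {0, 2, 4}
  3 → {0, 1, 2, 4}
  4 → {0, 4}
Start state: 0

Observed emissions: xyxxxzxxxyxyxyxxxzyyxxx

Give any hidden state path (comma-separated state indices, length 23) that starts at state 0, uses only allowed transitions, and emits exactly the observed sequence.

0,2,4,4,0,3,4,4,0,2,0,2,0,2,4,4,0,3,2,2,0,1,0

  pos 0: x in {0,1,4}, choose 0; start
  pos 1: y in {2}, choose 2; 0->2 ok
  pos 2: x in {0,1,4}, choose 4; 2->4 ok
  pos 3: x in {0,1,4}, choose 4; 4->4 ok
  pos 4: x in {0,1,4}, choose 0; 4->0 ok
  pos 5: z in {3}, choose 3; 0->3 ok
  pos 6: x in {0,1,4}, choose 4; 3->4 ok
  pos 7: x in {0,1,4}, choose 4; 4->4 ok
  pos 8: x in {0,1,4}, choose 0; 4->0 ok
  pos 9: y in {2}, choose 2; 0->2 ok
  pos 10: x in {0,1,4}, choose 0; 2->0 ok
  pos 11: y in {2}, choose 2; 0->2 ok
  pos 12: x in {0,1,4}, choose 0; 2->0 ok
  pos 13: y in {2}, choose 2; 0->2 ok
  pos 14: x in {0,1,4}, choose 4; 2->4 ok
  pos 15: x in {0,1,4}, choose 4; 4->4 ok
  pos 16: x in {0,1,4}, choose 0; 4->0 ok
  pos 17: z in {3}, choose 3; 0->3 ok
  pos 18: y in {2}, choose 2; 3->2 ok
  pos 19: y in {2}, choose 2; 2->2 ok
  pos 20: x in {0,1,4}, choose 0; 2->0 ok
  pos 21: x in {0,1,4}, choose 1; 0->1 ok
  pos 22: x in {0,1,4}, choose 0; 1->0 ok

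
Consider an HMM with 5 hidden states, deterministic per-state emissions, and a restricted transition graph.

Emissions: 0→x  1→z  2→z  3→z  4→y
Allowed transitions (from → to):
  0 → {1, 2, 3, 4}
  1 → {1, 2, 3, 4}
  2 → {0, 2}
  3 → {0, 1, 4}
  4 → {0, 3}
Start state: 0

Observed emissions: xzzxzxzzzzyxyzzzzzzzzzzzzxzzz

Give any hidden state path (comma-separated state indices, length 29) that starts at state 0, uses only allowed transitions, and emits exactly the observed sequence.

  0: obs=x cand={0} pick 0 [start]
  1: obs=z cand={1,2,3} pick 2 [0->2 ok]
  2: obs=z cand={1,2,3} pick 2 [2->2 ok]
  3: obs=x cand={0} pick 0 [2->0 ok]
  4: obs=z cand={1,2,3} pick 2 [0->2 ok]
  5: obs=x cand={0} pick 0 [2->0 ok]
  6: obs=z cand={1,2,3} pick 1 [0->1 ok]
  7: obs=z cand={1,2,3} pick 1 [1->1 ok]
  8: obs=z cand={1,2,3} pick 1 [1->1 ok]
  9: obs=z cand={1,2,3} pick 1 [1->1 ok]
  10: obs=y cand={4} pick 4 [1->4 ok]
  11: obs=x cand={0} pick 0 [4->0 ok]
  12: obs=y cand={4} pick 4 [0->4 ok]
  13: obs=z cand={1,2,3} pick 3 [4->3 ok]
  14: obs=z cand={1,2,3} pick 1 [3->1 ok]
  15: obs=z cand={1,2,3} pick 3 [1->3 ok]
  16: obs=z cand={1,2,3} pick 1 [3->1 ok]
  17: obs=z cand={1,2,3} pick 1 [1->1 ok]
  18: obs=z cand={1,2,3} pick 2 [1->2 ok]
  19: obs=z cand={1,2,3} pick 2 [2->2 ok]
  20: obs=z cand={1,2,3} pick 2 [2->2 ok]
  21: obs=z cand={1,2,3} pick 2 [2->2 ok]
  22: obs=z cand={1,2,3} pick 2 [2->2 ok]
  23: obs=z cand={1,2,3} pick 2 [2->2 ok]
  24: obs=z cand={1,2,3} pick 2 [2->2 ok]
  25: obs=x cand={0} pick 0 [2->0 ok]
  26: obs=z cand={1,2,3} pick 2 [0->2 ok]
  27: obs=z cand={1,2,3} pick 2 [2->2 ok]
  28: obs=z cand={1,2,3} pick 2 [2->2 ok]

0,2,2,0,2,0,1,1,1,1,4,0,4,3,1,3,1,1,2,2,2,2,2,2,2,0,2,2,2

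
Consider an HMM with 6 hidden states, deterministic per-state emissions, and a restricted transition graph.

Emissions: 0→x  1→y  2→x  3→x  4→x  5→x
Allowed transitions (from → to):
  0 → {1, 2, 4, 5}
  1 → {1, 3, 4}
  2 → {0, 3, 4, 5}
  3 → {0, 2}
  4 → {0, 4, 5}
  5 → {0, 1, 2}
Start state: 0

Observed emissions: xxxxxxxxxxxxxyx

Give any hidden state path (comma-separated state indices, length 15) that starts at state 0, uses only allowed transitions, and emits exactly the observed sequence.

  [0] x  {0,2,3,4,5}  => 0  start
  [1] x  {0,2,3,4,5}  => 2  0->2 ok
  [2] x  {0,2,3,4,5}  => 3  2->3 ok
  [3] x  {0,2,3,4,5}  => 0  3->0 ok
  [4] x  {0,2,3,4,5}  => 5  0->5 ok
  [5] x  {0,2,3,4,5}  => 2  5->2 ok
  [6] x  {0,2,3,4,5}  => 3  2->3 ok
  [7] x  {0,2,3,4,5}  => 0  3->0 ok
  [8] x  {0,2,3,4,5}  => 2  0->2 ok
  [9] x  {0,2,3,4,5}  => 3  2->3 ok
  [10] x  {0,2,3,4,5}  => 0  3->0 ok
  [11] x  {0,2,3,4,5}  => 4  0->4 ok
  [12] x  {0,2,3,4,5}  => 0  4->0 ok
  [13] y  {1}  => 1  0->1 ok
  [14] x  {0,2,3,4,5}  => 3  1->3 ok

0,2,3,0,5,2,3,0,2,3,0,4,0,1,3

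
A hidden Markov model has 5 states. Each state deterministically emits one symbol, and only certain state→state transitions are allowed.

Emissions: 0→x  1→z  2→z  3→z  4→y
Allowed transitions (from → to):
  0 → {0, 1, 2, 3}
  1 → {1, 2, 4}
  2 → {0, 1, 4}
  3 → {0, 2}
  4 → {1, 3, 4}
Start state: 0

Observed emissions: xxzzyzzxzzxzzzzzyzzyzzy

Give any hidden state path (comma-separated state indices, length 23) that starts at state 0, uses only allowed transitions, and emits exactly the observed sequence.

0,0,1,2,4,3,2,0,3,2,0,1,1,1,1,2,4,1,2,4,3,2,4

  [0] x  {0}  => 0  start
  [1] x  {0}  => 0  0->0 ok
  [2] z  {1,2,3}  => 1  0->1 ok
  [3] z  {1,2,3}  => 2  1->2 ok
  [4] y  {4}  => 4  2->4 ok
  [5] z  {1,2,3}  => 3  4->3 ok
  [6] z  {1,2,3}  => 2  3->2 ok
  [7] x  {0}  => 0  2->0 ok
  [8] z  {1,2,3}  => 3  0->3 ok
  [9] z  {1,2,3}  => 2  3->2 ok
  [10] x  {0}  => 0  2->0 ok
  [11] z  {1,2,3}  => 1  0->1 ok
  [12] z  {1,2,3}  => 1  1->1 ok
  [13] z  {1,2,3}  => 1  1->1 ok
  [14] z  {1,2,3}  => 1  1->1 ok
  [15] z  {1,2,3}  => 2  1->2 ok
  [16] y  {4}  => 4  2->4 ok
  [17] z  {1,2,3}  => 1  4->1 ok
  [18] z  {1,2,3}  => 2  1->2 ok
  [19] y  {4}  => 4  2->4 ok
  [20] z  {1,2,3}  => 3  4->3 ok
  [21] z  {1,2,3}  => 2  3->2 ok
  [22] y  {4}  => 4  2->4 ok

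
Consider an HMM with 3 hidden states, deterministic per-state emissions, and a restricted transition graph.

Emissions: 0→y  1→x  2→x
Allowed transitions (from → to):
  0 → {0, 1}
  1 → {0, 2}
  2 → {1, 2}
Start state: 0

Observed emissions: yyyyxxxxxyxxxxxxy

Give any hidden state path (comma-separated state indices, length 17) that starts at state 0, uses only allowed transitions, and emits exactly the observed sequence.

  0: obs=y cand={0} pick 0 [start]
  1: obs=y cand={0} pick 0 [0->0 ok]
  2: obs=y cand={0} pick 0 [0->0 ok]
  3: obs=y cand={0} pick 0 [0->0 ok]
  4: obs=x cand={1,2} pick 1 [0->1 ok]
  5: obs=x cand={1,2} pick 2 [1->2 ok]
  6: obs=x cand={1,2} pick 1 [2->1 ok]
  7: obs=x cand={1,2} pick 2 [1->2 ok]
  8: obs=x cand={1,2} pick 1 [2->1 ok]
  9: obs=y cand={0} pick 0 [1->0 ok]
  10: obs=x cand={1,2} pick 1 [0->1 ok]
  11: obs=x cand={1,2} pick 2 [1->2 ok]
  12: obs=x cand={1,2} pick 1 [2->1 ok]
  13: obs=x cand={1,2} pick 2 [1->2 ok]
  14: obs=x cand={1,2} pick 2 [2->2 ok]
  15: obs=x cand={1,2} pick 1 [2->1 ok]
  16: obs=y cand={0} pick 0 [1->0 ok]

0,0,0,0,1,2,1,2,1,0,1,2,1,2,2,1,0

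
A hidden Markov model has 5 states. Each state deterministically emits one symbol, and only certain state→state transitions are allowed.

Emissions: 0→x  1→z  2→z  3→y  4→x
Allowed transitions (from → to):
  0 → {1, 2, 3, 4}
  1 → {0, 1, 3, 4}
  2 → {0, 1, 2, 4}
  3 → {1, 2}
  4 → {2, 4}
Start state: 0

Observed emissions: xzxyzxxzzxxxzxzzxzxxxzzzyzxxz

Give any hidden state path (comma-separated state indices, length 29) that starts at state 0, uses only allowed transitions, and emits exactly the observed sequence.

  pos 0: x in {0,4}, choose 0; start
  pos 1: z in {1,2}, choose 1; 0->1 ok
  pos 2: x in {0,4}, choose 0; 1->0 ok
  pos 3: y in {3}, choose 3; 0->3 ok
  pos 4: z in {1,2}, choose 2; 3->2 ok
  pos 5: x in {0,4}, choose 0; 2->0 ok
  pos 6: x in {0,4}, choose 4; 0->4 ok
  pos 7: z in {1,2}, choose 2; 4->2 ok
  pos 8: z in {1,2}, choose 2; 2->2 ok
  pos 9: x in {0,4}, choose 4; 2->4 ok
  pos 10: x in {0,4}, choose 4; 4->4 ok
  pos 11: x in {0,4}, choose 4; 4->4 ok
  pos 12: z in {1,2}, choose 2; 4->2 ok
  pos 13: x in {0,4}, choose 0; 2->0 ok
  pos 14: z in {1,2}, choose 2; 0->2 ok
  pos 15: z in {1,2}, choose 1; 2->1 ok
  pos 16: x in {0,4}, choose 4; 1->4 ok
  pos 17: z in {1,2}, choose 2; 4->2 ok
  pos 18: x in {0,4}, choose 4; 2->4 ok
  pos 19: x in {0,4}, choose 4; 4->4 ok
  pos 20: x in {0,4}, choose 4; 4->4 ok
  pos 21: z in {1,2}, choose 2; 4->2 ok
  pos 22: z in {1,2}, choose 1; 2->1 ok
  pos 23: z in {1,2}, choose 1; 1->1 ok
  pos 24: y in {3}, choose 3; 1->3 ok
  pos 25: z in {1,2}, choose 2; 3->2 ok
  pos 26: x in {0,4}, choose 0; 2->0 ok
  pos 27: x in {0,4}, choose 4; 0->4 ok
  pos 28: z in {1,2}, choose 2; 4->2 ok

0,1,0,3,2,0,4,2,2,4,4,4,2,0,2,1,4,2,4,4,4,2,1,1,3,2,0,4,2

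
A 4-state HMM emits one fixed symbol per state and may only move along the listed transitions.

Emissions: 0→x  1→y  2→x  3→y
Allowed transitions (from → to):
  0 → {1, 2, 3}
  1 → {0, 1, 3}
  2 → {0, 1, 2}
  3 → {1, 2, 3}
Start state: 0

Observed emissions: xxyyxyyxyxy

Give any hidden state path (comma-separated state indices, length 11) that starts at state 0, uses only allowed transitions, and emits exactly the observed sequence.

  0: obs=x cand={0,2} pick 0 [start]
  1: obs=x cand={0,2} pick 2 [0->2 ok]
  2: obs=y cand={1,3} pick 1 [2->1 ok]
  3: obs=y cand={1,3} pick 1 [1->1 ok]
  4: obs=x cand={0,2} pick 0 [1->0 ok]
  5: obs=y cand={1,3} pick 3 [0->3 ok]
  6: obs=y cand={1,3} pick 1 [3->1 ok]
  7: obs=x cand={0,2} pick 0 [1->0 ok]
  8: obs=y cand={1,3} pick 3 [0->3 ok]
  9: obs=x cand={0,2} pick 2 [3->2 ok]
  10: obs=y cand={1,3} pick 1 [2->1 ok]

0,2,1,1,0,3,1,0,3,2,1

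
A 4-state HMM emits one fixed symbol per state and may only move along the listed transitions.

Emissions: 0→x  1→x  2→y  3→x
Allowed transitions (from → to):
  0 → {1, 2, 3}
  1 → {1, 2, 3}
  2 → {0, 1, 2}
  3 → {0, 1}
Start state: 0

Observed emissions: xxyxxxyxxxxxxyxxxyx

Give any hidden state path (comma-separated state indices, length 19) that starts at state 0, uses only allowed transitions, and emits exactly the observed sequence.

  pos 0: x in {0,1,3}, choose 0; start
  pos 1: x in {0,1,3}, choose 1; 0->1 ok
  pos 2: y in {2}, choose 2; 1->2 ok
  pos 3: x in {0,1,3}, choose 0; 2->0 ok
  pos 4: x in {0,1,3}, choose 3; 0->3 ok
  pos 5: x in {0,1,3}, choose 0; 3->0 ok
  pos 6: y in {2}, choose 2; 0->2 ok
  pos 7: x in {0,1,3}, choose 0; 2->0 ok
  pos 8: x in {0,1,3}, choose 3; 0->3 ok
  pos 9: x in {0,1,3}, choose 1; 3->1 ok
  pos 10: x in {0,1,3}, choose 1; 1->1 ok
  pos 11: x in {0,1,3}, choose 3; 1->3 ok
  pos 12: x in {0,1,3}, choose 1; 3->1 ok
  pos 13: y in {2}, choose 2; 1->2 ok
  pos 14: x in {0,1,3}, choose 0; 2->0 ok
  pos 15: x in {0,1,3}, choose 3; 0->3 ok
  pos 16: x in {0,1,3}, choose 1; 3->1 ok
  pos 17: y in {2}, choose 2; 1->2 ok
  pos 18: x in {0,1,3}, choose 0; 2->0 ok

0,1,2,0,3,0,2,0,3,1,1,3,1,2,0,3,1,2,0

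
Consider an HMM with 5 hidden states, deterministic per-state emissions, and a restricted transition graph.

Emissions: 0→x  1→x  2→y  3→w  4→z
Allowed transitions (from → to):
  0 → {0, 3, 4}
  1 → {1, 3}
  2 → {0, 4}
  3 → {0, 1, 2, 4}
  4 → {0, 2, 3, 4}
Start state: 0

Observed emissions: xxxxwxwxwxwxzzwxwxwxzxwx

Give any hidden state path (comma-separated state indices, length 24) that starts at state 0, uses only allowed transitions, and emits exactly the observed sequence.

  pos 0: x in {0,1}, choose 0; start
  pos 1: x in {0,1}, choose 0; 0->0 ok
  pos 2: x in {0,1}, choose 0; 0->0 ok
  pos 3: x in {0,1}, choose 0; 0->0 ok
  pos 4: w in {3}, choose 3; 0->3 ok
  pos 5: x in {0,1}, choose 1; 3->1 ok
  pos 6: w in {3}, choose 3; 1->3 ok
  pos 7: x in {0,1}, choose 0; 3->0 ok
  pos 8: w in {3}, choose 3; 0->3 ok
  pos 9: x in {0,1}, choose 0; 3->0 ok
  pos 10: w in {3}, choose 3; 0->3 ok
  pos 11: x in {0,1}, choose 0; 3->0 ok
  pos 12: z in {4}, choose 4; 0->4 ok
  pos 13: z in {4}, choose 4; 4->4 ok
  pos 14: w in {3}, choose 3; 4->3 ok
  pos 15: x in {0,1}, choose 1; 3->1 ok
  pos 16: w in {3}, choose 3; 1->3 ok
  pos 17: x in {0,1}, choose 1; 3->1 ok
  pos 18: w in {3}, choose 3; 1->3 ok
  pos 19: x in {0,1}, choose 0; 3->0 ok
  pos 20: z in {4}, choose 4; 0->4 ok
  pos 21: x in {0,1}, choose 0; 4->0 ok
  pos 22: w in {3}, choose 3; 0->3 ok
  pos 23: x in {0,1}, choose 0; 3->0 ok

0,0,0,0,3,1,3,0,3,0,3,0,4,4,3,1,3,1,3,0,4,0,3,0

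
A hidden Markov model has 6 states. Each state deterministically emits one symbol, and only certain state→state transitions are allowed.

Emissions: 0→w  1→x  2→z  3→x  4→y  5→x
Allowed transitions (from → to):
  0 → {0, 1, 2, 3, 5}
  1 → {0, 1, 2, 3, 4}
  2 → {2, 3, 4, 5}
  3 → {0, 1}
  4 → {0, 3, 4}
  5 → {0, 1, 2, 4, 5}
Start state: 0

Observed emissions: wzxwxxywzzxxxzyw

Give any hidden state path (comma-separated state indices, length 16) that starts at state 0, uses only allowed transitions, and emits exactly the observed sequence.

  0: obs=w cand={0} pick 0 [start]
  1: obs=z cand={2} pick 2 [0->2 ok]
  2: obs=x cand={1,3,5} pick 3 [2->3 ok]
  3: obs=w cand={0} pick 0 [3->0 ok]
  4: obs=x cand={1,3,5} pick 5 [0->5 ok]
  5: obs=x cand={1,3,5} pick 1 [5->1 ok]
  6: obs=y cand={4} pick 4 [1->4 ok]
  7: obs=w cand={0} pick 0 [4->0 ok]
  8: obs=z cand={2} pick 2 [0->2 ok]
  9: obs=z cand={2} pick 2 [2->2 ok]
  10: obs=x cand={1,3,5} pick 5 [2->5 ok]
  11: obs=x cand={1,3,5} pick 1 [5->1 ok]
  12: obs=x cand={1,3,5} pick 1 [1->1 ok]
  13: obs=z cand={2} pick 2 [1->2 ok]
  14: obs=y cand={4} pick 4 [2->4 ok]
  15: obs=w cand={0} pick 0 [4->0 ok]

0,2,3,0,5,1,4,0,2,2,5,1,1,2,4,0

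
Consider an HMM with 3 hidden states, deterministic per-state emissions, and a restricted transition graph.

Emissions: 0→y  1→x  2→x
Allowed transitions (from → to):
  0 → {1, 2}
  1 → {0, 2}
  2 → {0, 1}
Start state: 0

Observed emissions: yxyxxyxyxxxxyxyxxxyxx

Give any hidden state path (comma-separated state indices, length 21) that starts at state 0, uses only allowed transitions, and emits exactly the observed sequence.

  t0 'y' -> {0}, take 0 (start)
  t1 'x' -> {1,2}, take 1 (0->1 ok)
  t2 'y' -> {0}, take 0 (1->0 ok)
  t3 'x' -> {1,2}, take 2 (0->2 ok)
  t4 'x' -> {1,2}, take 1 (2->1 ok)
  t5 'y' -> {0}, take 0 (1->0 ok)
  t6 'x' -> {1,2}, take 2 (0->2 ok)
  t7 'y' -> {0}, take 0 (2->0 ok)
  t8 'x' -> {1,2}, take 1 (0->1 ok)
  t9 'x' -> {1,2}, take 2 (1->2 ok)
  t10 'x' -> {1,2}, take 1 (2->1 ok)
  t11 'x' -> {1,2}, take 2 (1->2 ok)
  t12 'y' -> {0}, take 0 (2->0 ok)
  t13 'x' -> {1,2}, take 1 (0->1 ok)
  t14 'y' -> {0}, take 0 (1->0 ok)
  t15 'x' -> {1,2}, take 1 (0->1 ok)
  t16 'x' -> {1,2}, take 2 (1->2 ok)
  t17 'x' -> {1,2}, take 1 (2->1 ok)
  t18 'y' -> {0}, take 0 (1->0 ok)
  t19 'x' -> {1,2}, take 2 (0->2 ok)
  t20 'x' -> {1,2}, take 1 (2->1 ok)

0,1,0,2,1,0,2,0,1,2,1,2,0,1,0,1,2,1,0,2,1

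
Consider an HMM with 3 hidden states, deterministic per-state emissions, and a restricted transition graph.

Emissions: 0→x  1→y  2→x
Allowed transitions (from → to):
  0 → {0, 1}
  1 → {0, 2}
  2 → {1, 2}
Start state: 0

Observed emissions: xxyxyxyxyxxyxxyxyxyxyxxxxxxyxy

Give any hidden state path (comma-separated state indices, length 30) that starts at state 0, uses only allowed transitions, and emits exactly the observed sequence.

0,0,1,2,1,0,1,2,1,2,2,1,0,0,1,0,1,2,1,2,1,2,2,2,2,2,2,1,2,1

  0: obs=x cand={0,2} pick 0 [start]
  1: obs=x cand={0,2} pick 0 [0->0 ok]
  2: obs=y cand={1} pick 1 [0->1 ok]
  3: obs=x cand={0,2} pick 2 [1->2 ok]
  4: obs=y cand={1} pick 1 [2->1 ok]
  5: obs=x cand={0,2} pick 0 [1->0 ok]
  6: obs=y cand={1} pick 1 [0->1 ok]
  7: obs=x cand={0,2} pick 2 [1->2 ok]
  8: obs=y cand={1} pick 1 [2->1 ok]
  9: obs=x cand={0,2} pick 2 [1->2 ok]
  10: obs=x cand={0,2} pick 2 [2->2 ok]
  11: obs=y cand={1} pick 1 [2->1 ok]
  12: obs=x cand={0,2} pick 0 [1->0 ok]
  13: obs=x cand={0,2} pick 0 [0->0 ok]
  14: obs=y cand={1} pick 1 [0->1 ok]
  15: obs=x cand={0,2} pick 0 [1->0 ok]
  16: obs=y cand={1} pick 1 [0->1 ok]
  17: obs=x cand={0,2} pick 2 [1->2 ok]
  18: obs=y cand={1} pick 1 [2->1 ok]
  19: obs=x cand={0,2} pick 2 [1->2 ok]
  20: obs=y cand={1} pick 1 [2->1 ok]
  21: obs=x cand={0,2} pick 2 [1->2 ok]
  22: obs=x cand={0,2} pick 2 [2->2 ok]
  23: obs=x cand={0,2} pick 2 [2->2 ok]
  24: obs=x cand={0,2} pick 2 [2->2 ok]
  25: obs=x cand={0,2} pick 2 [2->2 ok]
  26: obs=x cand={0,2} pick 2 [2->2 ok]
  27: obs=y cand={1} pick 1 [2->1 ok]
  28: obs=x cand={0,2} pick 2 [1->2 ok]
  29: obs=y cand={1} pick 1 [2->1 ok]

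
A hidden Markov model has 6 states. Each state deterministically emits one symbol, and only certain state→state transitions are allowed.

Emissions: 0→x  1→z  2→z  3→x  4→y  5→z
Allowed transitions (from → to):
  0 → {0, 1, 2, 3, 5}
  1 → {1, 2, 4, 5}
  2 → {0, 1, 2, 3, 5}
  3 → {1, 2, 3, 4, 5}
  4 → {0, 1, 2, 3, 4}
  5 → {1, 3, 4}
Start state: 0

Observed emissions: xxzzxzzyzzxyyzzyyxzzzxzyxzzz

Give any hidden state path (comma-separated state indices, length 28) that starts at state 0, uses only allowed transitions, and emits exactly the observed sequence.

  [0] x  {0,3}  => 0  start
  [1] x  {0,3}  => 3  0->3 ok
  [2] z  {1,2,5}  => 1  3->1 ok
  [3] z  {1,2,5}  => 5  1->5 ok
  [4] x  {0,3}  => 3  5->3 ok
  [5] z  {1,2,5}  => 2  3->2 ok
  [6] z  {1,2,5}  => 1  2->1 ok
  [7] y  {4}  => 4  1->4 ok
  [8] z  {1,2,5}  => 2  4->2 ok
  [9] z  {1,2,5}  => 5  2->5 ok
  [10] x  {0,3}  => 3  5->3 ok
  [11] y  {4}  => 4  3->4 ok
  [12] y  {4}  => 4  4->4 ok
  [13] z  {1,2,5}  => 2  4->2 ok
  [14] z  {1,2,5}  => 5  2->5 ok
  [15] y  {4}  => 4  5->4 ok
  [16] y  {4}  => 4  4->4 ok
  [17] x  {0,3}  => 0  4->0 ok
  [18] z  {1,2,5}  => 2  0->2 ok
  [19] z  {1,2,5}  => 2  2->2 ok
  [20] z  {1,2,5}  => 5  2->5 ok
  [21] x  {0,3}  => 3  5->3 ok
  [22] z  {1,2,5}  => 1  3->1 ok
  [23] y  {4}  => 4  1->4 ok
  [24] x  {0,3}  => 0  4->0 ok
  [25] z  {1,2,5}  => 1  0->1 ok
  [26] z  {1,2,5}  => 2  1->2 ok
  [27] z  {1,2,5}  => 5  2->5 ok

0,3,1,5,3,2,1,4,2,5,3,4,4,2,5,4,4,0,2,2,5,3,1,4,0,1,2,5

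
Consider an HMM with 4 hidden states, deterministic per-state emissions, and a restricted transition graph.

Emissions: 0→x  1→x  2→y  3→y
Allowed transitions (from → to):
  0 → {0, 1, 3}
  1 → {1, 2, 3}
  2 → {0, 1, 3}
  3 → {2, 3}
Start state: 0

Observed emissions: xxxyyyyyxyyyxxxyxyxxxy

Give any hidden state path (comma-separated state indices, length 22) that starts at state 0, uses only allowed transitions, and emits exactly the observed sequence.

  t0 'x' -> {0,1}, take 0 (start)
  t1 'x' -> {0,1}, take 0 (0->0 ok)
  t2 'x' -> {0,1}, take 0 (0->0 ok)
  t3 'y' -> {2,3}, take 3 (0->3 ok)
  t4 'y' -> {2,3}, take 2 (3->2 ok)
  t5 'y' -> {2,3}, take 3 (2->3 ok)
  t6 'y' -> {2,3}, take 3 (3->3 ok)
  t7 'y' -> {2,3}, take 2 (3->2 ok)
  t8 'x' -> {0,1}, take 0 (2->0 ok)
  t9 'y' -> {2,3}, take 3 (0->3 ok)
  t10 'y' -> {2,3}, take 3 (3->3 ok)
  t11 'y' -> {2,3}, take 2 (3->2 ok)
  t12 'x' -> {0,1}, take 0 (2->0 ok)
  t13 'x' -> {0,1}, take 1 (0->1 ok)
  t14 'x' -> {0,1}, take 1 (1->1 ok)
  t15 'y' -> {2,3}, take 2 (1->2 ok)
  t16 'x' -> {0,1}, take 1 (2->1 ok)
  t17 'y' -> {2,3}, take 2 (1->2 ok)
  t18 'x' -> {0,1}, take 0 (2->0 ok)
  t19 'x' -> {0,1}, take 0 (0->0 ok)
  t20 'x' -> {0,1}, take 1 (0->1 ok)
  t21 'y' -> {2,3}, take 3 (1->3 ok)

0,0,0,3,2,3,3,2,0,3,3,2,0,1,1,2,1,2,0,0,1,3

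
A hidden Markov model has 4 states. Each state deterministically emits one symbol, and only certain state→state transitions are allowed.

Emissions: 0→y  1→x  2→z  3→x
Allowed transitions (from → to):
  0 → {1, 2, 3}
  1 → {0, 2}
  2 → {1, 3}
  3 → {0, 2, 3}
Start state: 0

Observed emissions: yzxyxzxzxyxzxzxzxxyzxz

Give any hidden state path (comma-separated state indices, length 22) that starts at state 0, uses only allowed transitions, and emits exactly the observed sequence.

  t0 'y' -> {0}, take 0 (start)
  t1 'z' -> {2}, take 2 (0->2 ok)
  t2 'x' -> {1,3}, take 3 (2->3 ok)
  t3 'y' -> {0}, take 0 (3->0 ok)
  t4 'x' -> {1,3}, take 3 (0->3 ok)
  t5 'z' -> {2}, take 2 (3->2 ok)
  t6 'x' -> {1,3}, take 1 (2->1 ok)
  t7 'z' -> {2}, take 2 (1->2 ok)
  t8 'x' -> {1,3}, take 3 (2->3 ok)
  t9 'y' -> {0}, take 0 (3->0 ok)
  t10 'x' -> {1,3}, take 1 (0->1 ok)
  t11 'z' -> {2}, take 2 (1->2 ok)
  t12 'x' -> {1,3}, take 1 (2->1 ok)
  t13 'z' -> {2}, take 2 (1->2 ok)
  t14 'x' -> {1,3}, take 1 (2->1 ok)
  t15 'z' -> {2}, take 2 (1->2 ok)
  t16 'x' -> {1,3}, take 3 (2->3 ok)
  t17 'x' -> {1,3}, take 3 (3->3 ok)
  t18 'y' -> {0}, take 0 (3->0 ok)
  t19 'z' -> {2}, take 2 (0->2 ok)
  t20 'x' -> {1,3}, take 3 (2->3 ok)
  t21 'z' -> {2}, take 2 (3->2 ok)

0,2,3,0,3,2,1,2,3,0,1,2,1,2,1,2,3,3,0,2,3,2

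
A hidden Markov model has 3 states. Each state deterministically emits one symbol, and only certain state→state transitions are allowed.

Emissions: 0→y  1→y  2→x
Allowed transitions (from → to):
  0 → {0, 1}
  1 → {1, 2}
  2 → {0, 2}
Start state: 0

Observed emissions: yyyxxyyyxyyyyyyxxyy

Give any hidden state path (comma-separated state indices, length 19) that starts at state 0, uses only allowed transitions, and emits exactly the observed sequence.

  pos 0: y in {0,1}, choose 0; start
  pos 1: y in {0,1}, choose 0; 0->0 ok
  pos 2: y in {0,1}, choose 1; 0->1 ok
  pos 3: x in {2}, choose 2; 1->2 ok
  pos 4: x in {2}, choose 2; 2->2 ok
  pos 5: y in {0,1}, choose 0; 2->0 ok
  pos 6: y in {0,1}, choose 1; 0->1 ok
  pos 7: y in {0,1}, choose 1; 1->1 ok
  pos 8: x in {2}, choose 2; 1->2 ok
  pos 9: y in {0,1}, choose 0; 2->0 ok
  pos 10: y in {0,1}, choose 0; 0->0 ok
  pos 11: y in {0,1}, choose 1; 0->1 ok
  pos 12: y in {0,1}, choose 1; 1->1 ok
  pos 13: y in {0,1}, choose 1; 1->1 ok
  pos 14: y in {0,1}, choose 1; 1->1 ok
  pos 15: x in {2}, choose 2; 1->2 ok
  pos 16: x in {2}, choose 2; 2->2 ok
  pos 17: y in {0,1}, choose 0; 2->0 ok
  pos 18: y in {0,1}, choose 1; 0->1 ok

0,0,1,2,2,0,1,1,2,0,0,1,1,1,1,2,2,0,1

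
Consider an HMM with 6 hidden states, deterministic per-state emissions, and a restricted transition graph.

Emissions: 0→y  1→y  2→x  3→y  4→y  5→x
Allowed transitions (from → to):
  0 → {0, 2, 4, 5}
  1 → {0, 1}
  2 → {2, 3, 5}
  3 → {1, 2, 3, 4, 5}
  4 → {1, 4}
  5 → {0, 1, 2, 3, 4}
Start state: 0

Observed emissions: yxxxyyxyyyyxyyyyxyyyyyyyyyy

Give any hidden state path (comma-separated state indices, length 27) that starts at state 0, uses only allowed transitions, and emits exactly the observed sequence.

  [0] y  {0,1,3,4}  => 0  start
  [1] x  {2,5}  => 2  0->2 ok
  [2] x  {2,5}  => 2  2->2 ok
  [3] x  {2,5}  => 5  2->5 ok
  [4] y  {0,1,3,4}  => 0  5->0 ok
  [5] y  {0,1,3,4}  => 0  0->0 ok
  [6] x  {2,5}  => 5  0->5 ok
  [7] y  {0,1,3,4}  => 4  5->4 ok
  [8] y  {0,1,3,4}  => 1  4->1 ok
  [9] y  {0,1,3,4}  => 0  1->0 ok
  [10] y  {0,1,3,4}  => 0  0->0 ok
  [11] x  {2,5}  => 5  0->5 ok
  [12] y  {0,1,3,4}  => 4  5->4 ok
  [13] y  {0,1,3,4}  => 4  4->4 ok
  [14] y  {0,1,3,4}  => 1  4->1 ok
  [15] y  {0,1,3,4}  => 0  1->0 ok
  [16] x  {2,5}  => 5  0->5 ok
  [17] y  {0,1,3,4}  => 0  5->0 ok
  [18] y  {0,1,3,4}  => 4  0->4 ok
  [19] y  {0,1,3,4}  => 4  4->4 ok
  [20] y  {0,1,3,4}  => 1  4->1 ok
  [21] y  {0,1,3,4}  => 1  1->1 ok
  [22] y  {0,1,3,4}  => 1  1->1 ok
  [23] y  {0,1,3,4}  => 1  1->1 ok
  [24] y  {0,1,3,4}  => 1  1->1 ok
  [25] y  {0,1,3,4}  => 0  1->0 ok
  [26] y  {0,1,3,4}  => 4  0->4 ok

0,2,2,5,0,0,5,4,1,0,0,5,4,4,1,0,5,0,4,4,1,1,1,1,1,0,4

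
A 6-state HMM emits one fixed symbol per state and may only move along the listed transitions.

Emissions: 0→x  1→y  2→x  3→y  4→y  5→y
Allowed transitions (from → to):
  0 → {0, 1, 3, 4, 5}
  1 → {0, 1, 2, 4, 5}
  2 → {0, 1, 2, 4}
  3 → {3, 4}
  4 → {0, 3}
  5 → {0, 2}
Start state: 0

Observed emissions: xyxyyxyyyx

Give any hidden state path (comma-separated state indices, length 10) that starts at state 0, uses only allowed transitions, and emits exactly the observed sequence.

  0: obs=x cand={0,2} pick 0 [start]
  1: obs=y cand={1,3,4,5} pick 1 [0->1 ok]
  2: obs=x cand={0,2} pick 0 [1->0 ok]
  3: obs=y cand={1,3,4,5} pick 1 [0->1 ok]
  4: obs=y cand={1,3,4,5} pick 4 [1->4 ok]
  5: obs=x cand={0,2} pick 0 [4->0 ok]
  6: obs=y cand={1,3,4,5} pick 3 [0->3 ok]
  7: obs=y cand={1,3,4,5} pick 3 [3->3 ok]
  8: obs=y cand={1,3,4,5} pick 4 [3->4 ok]
  9: obs=x cand={0,2} pick 0 [4->0 ok]

0,1,0,1,4,0,3,3,4,0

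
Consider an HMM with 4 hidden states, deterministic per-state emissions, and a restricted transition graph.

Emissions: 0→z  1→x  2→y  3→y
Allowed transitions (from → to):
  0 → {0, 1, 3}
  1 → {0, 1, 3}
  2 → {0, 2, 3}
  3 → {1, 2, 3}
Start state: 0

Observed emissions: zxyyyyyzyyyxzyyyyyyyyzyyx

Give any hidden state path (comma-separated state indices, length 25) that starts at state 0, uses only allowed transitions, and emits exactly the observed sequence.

0,1,3,2,3,3,2,0,3,2,3,1,0,3,2,2,3,2,3,2,2,0,3,3,1

  0: obs=z cand={0} pick 0 [start]
  1: obs=x cand={1} pick 1 [0->1 ok]
  2: obs=y cand={2,3} pick 3 [1->3 ok]
  3: obs=y cand={2,3} pick 2 [3->2 ok]
  4: obs=y cand={2,3} pick 3 [2->3 ok]
  5: obs=y cand={2,3} pick 3 [3->3 ok]
  6: obs=y cand={2,3} pick 2 [3->2 ok]
  7: obs=z cand={0} pick 0 [2->0 ok]
  8: obs=y cand={2,3} pick 3 [0->3 ok]
  9: obs=y cand={2,3} pick 2 [3->2 ok]
  10: obs=y cand={2,3} pick 3 [2->3 ok]
  11: obs=x cand={1} pick 1 [3->1 ok]
  12: obs=z cand={0} pick 0 [1->0 ok]
  13: obs=y cand={2,3} pick 3 [0->3 ok]
  14: obs=y cand={2,3} pick 2 [3->2 ok]
  15: obs=y cand={2,3} pick 2 [2->2 ok]
  16: obs=y cand={2,3} pick 3 [2->3 ok]
  17: obs=y cand={2,3} pick 2 [3->2 ok]
  18: obs=y cand={2,3} pick 3 [2->3 ok]
  19: obs=y cand={2,3} pick 2 [3->2 ok]
  20: obs=y cand={2,3} pick 2 [2->2 ok]
  21: obs=z cand={0} pick 0 [2->0 ok]
  22: obs=y cand={2,3} pick 3 [0->3 ok]
  23: obs=y cand={2,3} pick 3 [3->3 ok]
  24: obs=x cand={1} pick 1 [3->1 ok]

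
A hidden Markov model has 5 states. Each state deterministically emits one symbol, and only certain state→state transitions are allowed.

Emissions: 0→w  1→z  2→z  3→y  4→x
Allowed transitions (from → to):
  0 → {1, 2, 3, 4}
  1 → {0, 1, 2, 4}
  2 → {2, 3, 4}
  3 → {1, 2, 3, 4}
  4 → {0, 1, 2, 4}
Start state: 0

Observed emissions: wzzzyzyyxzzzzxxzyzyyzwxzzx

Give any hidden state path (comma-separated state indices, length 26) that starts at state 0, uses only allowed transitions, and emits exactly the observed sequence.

0,1,1,2,3,2,3,3,4,1,1,1,2,4,4,2,3,2,3,3,1,0,4,2,2,4

  0: obs=w cand={0} pick 0 [start]
  1: obs=z cand={1,2} pick 1 [0->1 ok]
  2: obs=z cand={1,2} pick 1 [1->1 ok]
  3: obs=z cand={1,2} pick 2 [1->2 ok]
  4: obs=y cand={3} pick 3 [2->3 ok]
  5: obs=z cand={1,2} pick 2 [3->2 ok]
  6: obs=y cand={3} pick 3 [2->3 ok]
  7: obs=y cand={3} pick 3 [3->3 ok]
  8: obs=x cand={4} pick 4 [3->4 ok]
  9: obs=z cand={1,2} pick 1 [4->1 ok]
  10: obs=z cand={1,2} pick 1 [1->1 ok]
  11: obs=z cand={1,2} pick 1 [1->1 ok]
  12: obs=z cand={1,2} pick 2 [1->2 ok]
  13: obs=x cand={4} pick 4 [2->4 ok]
  14: obs=x cand={4} pick 4 [4->4 ok]
  15: obs=z cand={1,2} pick 2 [4->2 ok]
  16: obs=y cand={3} pick 3 [2->3 ok]
  17: obs=z cand={1,2} pick 2 [3->2 ok]
  18: obs=y cand={3} pick 3 [2->3 ok]
  19: obs=y cand={3} pick 3 [3->3 ok]
  20: obs=z cand={1,2} pick 1 [3->1 ok]
  21: obs=w cand={0} pick 0 [1->0 ok]
  22: obs=x cand={4} pick 4 [0->4 ok]
  23: obs=z cand={1,2} pick 2 [4->2 ok]
  24: obs=z cand={1,2} pick 2 [2->2 ok]
  25: obs=x cand={4} pick 4 [2->4 ok]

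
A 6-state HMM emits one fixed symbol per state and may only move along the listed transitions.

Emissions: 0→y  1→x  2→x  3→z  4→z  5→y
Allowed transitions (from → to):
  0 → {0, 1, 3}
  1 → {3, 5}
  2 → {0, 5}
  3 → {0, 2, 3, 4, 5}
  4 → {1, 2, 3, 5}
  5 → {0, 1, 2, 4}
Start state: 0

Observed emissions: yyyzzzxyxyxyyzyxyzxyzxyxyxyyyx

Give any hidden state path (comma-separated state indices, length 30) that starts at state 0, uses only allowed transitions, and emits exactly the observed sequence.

  0: obs=y cand={0,5} pick 0 [start]
  1: obs=y cand={0,5} pick 0 [0->0 ok]
  2: obs=y cand={0,5} pick 0 [0->0 ok]
  3: obs=z cand={3,4} pick 3 [0->3 ok]
  4: obs=z cand={3,4} pick 4 [3->4 ok]
  5: obs=z cand={3,4} pick 3 [4->3 ok]
  6: obs=x cand={1,2} pick 2 [3->2 ok]
  7: obs=y cand={0,5} pick 5 [2->5 ok]
  8: obs=x cand={1,2} pick 1 [5->1 ok]
  9: obs=y cand={0,5} pick 5 [1->5 ok]
  10: obs=x cand={1,2} pick 1 [5->1 ok]
  11: obs=y cand={0,5} pick 5 [1->5 ok]
  12: obs=y cand={0,5} pick 0 [5->0 ok]
  13: obs=z cand={3,4} pick 3 [0->3 ok]
  14: obs=y cand={0,5} pick 5 [3->5 ok]
  15: obs=x cand={1,2} pick 2 [5->2 ok]
  16: obs=y cand={0,5} pick 5 [2->5 ok]
  17: obs=z cand={3,4} pick 4 [5->4 ok]
  18: obs=x cand={1,2} pick 1 [4->1 ok]
  19: obs=y cand={0,5} pick 5 [1->5 ok]
  20: obs=z cand={3,4} pick 4 [5->4 ok]
  21: obs=x cand={1,2} pick 2 [4->2 ok]
  22: obs=y cand={0,5} pick 5 [2->5 ok]
  23: obs=x cand={1,2} pick 1 [5->1 ok]
  24: obs=y cand={0,5} pick 5 [1->5 ok]
  25: obs=x cand={1,2} pick 2 [5->2 ok]
  26: obs=y cand={0,5} pick 5 [2->5 ok]
  27: obs=y cand={0,5} pick 0 [5->0 ok]
  28: obs=y cand={0,5} pick 0 [0->0 ok]
  29: obs=x cand={1,2} pick 1 [0->1 ok]

0,0,0,3,4,3,2,5,1,5,1,5,0,3,5,2,5,4,1,5,4,2,5,1,5,2,5,0,0,1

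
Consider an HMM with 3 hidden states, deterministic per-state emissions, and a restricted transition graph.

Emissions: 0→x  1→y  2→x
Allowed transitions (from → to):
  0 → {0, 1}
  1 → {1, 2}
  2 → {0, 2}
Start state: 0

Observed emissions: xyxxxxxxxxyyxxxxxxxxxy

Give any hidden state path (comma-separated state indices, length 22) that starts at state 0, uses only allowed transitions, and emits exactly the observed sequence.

  pos 0: x in {0,2}, choose 0; start
  pos 1: y in {1}, choose 1; 0->1 ok
  pos 2: x in {0,2}, choose 2; 1->2 ok
  pos 3: x in {0,2}, choose 2; 2->2 ok
  pos 4: x in {0,2}, choose 2; 2->2 ok
  pos 5: x in {0,2}, choose 2; 2->2 ok
  pos 6: x in {0,2}, choose 2; 2->2 ok
  pos 7: x in {0,2}, choose 0; 2->0 ok
  pos 8: x in {0,2}, choose 0; 0->0 ok
  pos 9: x in {0,2}, choose 0; 0->0 ok
  pos 10: y in {1}, choose 1; 0->1 ok
  pos 11: y in {1}, choose 1; 1->1 ok
  pos 12: x in {0,2}, choose 2; 1->2 ok
  pos 13: x in {0,2}, choose 2; 2->2 ok
  pos 14: x in {0,2}, choose 0; 2->0 ok
  pos 15: x in {0,2}, choose 0; 0->0 ok
  pos 16: x in {0,2}, choose 0; 0->0 ok
  pos 17: x in {0,2}, choose 0; 0->0 ok
  pos 18: x in {0,2}, choose 0; 0->0 ok
  pos 19: x in {0,2}, choose 0; 0->0 ok
  pos 20: x in {0,2}, choose 0; 0->0 ok
  pos 21: y in {1}, choose 1; 0->1 ok

0,1,2,2,2,2,2,0,0,0,1,1,2,2,0,0,0,0,0,0,0,1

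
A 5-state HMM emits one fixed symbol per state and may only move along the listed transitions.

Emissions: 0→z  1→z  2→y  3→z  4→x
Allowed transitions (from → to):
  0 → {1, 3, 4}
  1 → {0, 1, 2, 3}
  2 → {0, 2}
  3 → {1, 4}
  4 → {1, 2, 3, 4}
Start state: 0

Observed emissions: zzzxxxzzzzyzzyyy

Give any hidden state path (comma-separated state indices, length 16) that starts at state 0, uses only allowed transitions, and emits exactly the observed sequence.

  0: obs=z cand={0,1,3} pick 0 [start]
  1: obs=z cand={0,1,3} pick 1 [0->1 ok]
  2: obs=z cand={0,1,3} pick 0 [1->0 ok]
  3: obs=x cand={4} pick 4 [0->4 ok]
  4: obs=x cand={4} pick 4 [4->4 ok]
  5: obs=x cand={4} pick 4 [4->4 ok]
  6: obs=z cand={0,1,3} pick 1 [4->1 ok]
  7: obs=z cand={0,1,3} pick 0 [1->0 ok]
  8: obs=z cand={0,1,3} pick 3 [0->3 ok]
  9: obs=z cand={0,1,3} pick 1 [3->1 ok]
  10: obs=y cand={2} pick 2 [1->2 ok]
  11: obs=z cand={0,1,3} pick 0 [2->0 ok]
  12: obs=z cand={0,1,3} pick 1 [0->1 ok]
  13: obs=y cand={2} pick 2 [1->2 ok]
  14: obs=y cand={2} pick 2 [2->2 ok]
  15: obs=y cand={2} pick 2 [2->2 ok]

0,1,0,4,4,4,1,0,3,1,2,0,1,2,2,2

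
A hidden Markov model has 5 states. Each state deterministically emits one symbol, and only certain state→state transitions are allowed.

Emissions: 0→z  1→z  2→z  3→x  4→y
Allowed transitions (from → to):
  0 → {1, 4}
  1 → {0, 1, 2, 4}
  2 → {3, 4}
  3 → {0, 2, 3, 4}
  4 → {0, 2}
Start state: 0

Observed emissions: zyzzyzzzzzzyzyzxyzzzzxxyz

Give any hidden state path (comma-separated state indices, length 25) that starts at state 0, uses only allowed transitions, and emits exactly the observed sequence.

0,4,0,1,4,0,1,1,1,0,1,4,2,4,2,3,4,0,1,1,2,3,3,4,0

  [0] z  {0,1,2}  => 0  start
  [1] y  {4}  => 4  0->4 ok
  [2] z  {0,1,2}  => 0  4->0 ok
  [3] z  {0,1,2}  => 1  0->1 ok
  [4] y  {4}  => 4  1->4 ok
  [5] z  {0,1,2}  => 0  4->0 ok
  [6] z  {0,1,2}  => 1  0->1 ok
  [7] z  {0,1,2}  => 1  1->1 ok
  [8] z  {0,1,2}  => 1  1->1 ok
  [9] z  {0,1,2}  => 0  1->0 ok
  [10] z  {0,1,2}  => 1  0->1 ok
  [11] y  {4}  => 4  1->4 ok
  [12] z  {0,1,2}  => 2  4->2 ok
  [13] y  {4}  => 4  2->4 ok
  [14] z  {0,1,2}  => 2  4->2 ok
  [15] x  {3}  => 3  2->3 ok
  [16] y  {4}  => 4  3->4 ok
  [17] z  {0,1,2}  => 0  4->0 ok
  [18] z  {0,1,2}  => 1  0->1 ok
  [19] z  {0,1,2}  => 1  1->1 ok
  [20] z  {0,1,2}  => 2  1->2 ok
  [21] x  {3}  => 3  2->3 ok
  [22] x  {3}  => 3  3->3 ok
  [23] y  {4}  => 4  3->4 ok
  [24] z  {0,1,2}  => 0  4->0 ok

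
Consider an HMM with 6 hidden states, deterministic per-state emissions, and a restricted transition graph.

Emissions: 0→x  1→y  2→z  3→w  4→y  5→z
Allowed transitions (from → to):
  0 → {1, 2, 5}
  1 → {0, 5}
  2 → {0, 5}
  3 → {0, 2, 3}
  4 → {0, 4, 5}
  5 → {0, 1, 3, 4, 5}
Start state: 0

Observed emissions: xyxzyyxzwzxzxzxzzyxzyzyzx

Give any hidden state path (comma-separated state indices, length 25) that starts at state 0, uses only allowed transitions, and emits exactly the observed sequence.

  0: obs=x cand={0} pick 0 [start]
  1: obs=y cand={1,4} pick 1 [0->1 ok]
  2: obs=x cand={0} pick 0 [1->0 ok]
  3: obs=z cand={2,5} pick 5 [0->5 ok]
  4: obs=y cand={1,4} pick 4 [5->4 ok]
  5: obs=y cand={1,4} pick 4 [4->4 ok]
  6: obs=x cand={0} pick 0 [4->0 ok]
  7: obs=z cand={2,5} pick 5 [0->5 ok]
  8: obs=w cand={3} pick 3 [5->3 ok]
  9: obs=z cand={2,5} pick 2 [3->2 ok]
  10: obs=x cand={0} pick 0 [2->0 ok]
  11: obs=z cand={2,5} pick 2 [0->2 ok]
  12: obs=x cand={0} pick 0 [2->0 ok]
  13: obs=z cand={2,5} pick 2 [0->2 ok]
  14: obs=x cand={0} pick 0 [2->0 ok]
  15: obs=z cand={2,5} pick 5 [0->5 ok]
  16: obs=z cand={2,5} pick 5 [5->5 ok]
  17: obs=y cand={1,4} pick 4 [5->4 ok]
  18: obs=x cand={0} pick 0 [4->0 ok]
  19: obs=z cand={2,5} pick 5 [0->5 ok]
  20: obs=y cand={1,4} pick 1 [5->1 ok]
  21: obs=z cand={2,5} pick 5 [1->5 ok]
  22: obs=y cand={1,4} pick 4 [5->4 ok]
  23: obs=z cand={2,5} pick 5 [4->5 ok]
  24: obs=x cand={0} pick 0 [5->0 ok]

0,1,0,5,4,4,0,5,3,2,0,2,0,2,0,5,5,4,0,5,1,5,4,5,0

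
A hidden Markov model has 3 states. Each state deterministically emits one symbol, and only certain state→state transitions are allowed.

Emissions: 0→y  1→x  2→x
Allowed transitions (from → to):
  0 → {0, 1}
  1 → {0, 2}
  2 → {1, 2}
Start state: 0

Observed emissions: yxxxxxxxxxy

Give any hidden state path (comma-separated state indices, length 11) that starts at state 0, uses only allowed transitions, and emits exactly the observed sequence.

0,1,2,1,2,1,2,2,2,1,0

  pos 0: y in {0}, choose 0; start
  pos 1: x in {1,2}, choose 1; 0->1 ok
  pos 2: x in {1,2}, choose 2; 1->2 ok
  pos 3: x in {1,2}, choose 1; 2->1 ok
  pos 4: x in {1,2}, choose 2; 1->2 ok
  pos 5: x in {1,2}, choose 1; 2->1 ok
  pos 6: x in {1,2}, choose 2; 1->2 ok
  pos 7: x in {1,2}, choose 2; 2->2 ok
  pos 8: x in {1,2}, choose 2; 2->2 ok
  pos 9: x in {1,2}, choose 1; 2->1 ok
  pos 10: y in {0}, choose 0; 1->0 ok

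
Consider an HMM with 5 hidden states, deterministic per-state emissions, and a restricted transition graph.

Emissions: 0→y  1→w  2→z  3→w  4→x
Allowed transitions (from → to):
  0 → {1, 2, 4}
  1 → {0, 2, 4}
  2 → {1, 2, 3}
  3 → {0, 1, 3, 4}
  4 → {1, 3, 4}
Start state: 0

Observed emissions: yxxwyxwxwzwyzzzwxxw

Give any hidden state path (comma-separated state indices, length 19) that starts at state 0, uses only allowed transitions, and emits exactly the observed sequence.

0,4,4,3,0,4,1,4,1,2,3,0,2,2,2,3,4,4,3

  t0 'y' -> {0}, take 0 (start)
  t1 'x' -> {4}, take 4 (0->4 ok)
  t2 'x' -> {4}, take 4 (4->4 ok)
  t3 'w' -> {1,3}, take 3 (4->3 ok)
  t4 'y' -> {0}, take 0 (3->0 ok)
  t5 'x' -> {4}, take 4 (0->4 ok)
  t6 'w' -> {1,3}, take 1 (4->1 ok)
  t7 'x' -> {4}, take 4 (1->4 ok)
  t8 'w' -> {1,3}, take 1 (4->1 ok)
  t9 'z' -> {2}, take 2 (1->2 ok)
  t10 'w' -> {1,3}, take 3 (2->3 ok)
  t11 'y' -> {0}, take 0 (3->0 ok)
  t12 'z' -> {2}, take 2 (0->2 ok)
  t13 'z' -> {2}, take 2 (2->2 ok)
  t14 'z' -> {2}, take 2 (2->2 ok)
  t15 'w' -> {1,3}, take 3 (2->3 ok)
  t16 'x' -> {4}, take 4 (3->4 ok)
  t17 'x' -> {4}, take 4 (4->4 ok)
  t18 'w' -> {1,3}, take 3 (4->3 ok)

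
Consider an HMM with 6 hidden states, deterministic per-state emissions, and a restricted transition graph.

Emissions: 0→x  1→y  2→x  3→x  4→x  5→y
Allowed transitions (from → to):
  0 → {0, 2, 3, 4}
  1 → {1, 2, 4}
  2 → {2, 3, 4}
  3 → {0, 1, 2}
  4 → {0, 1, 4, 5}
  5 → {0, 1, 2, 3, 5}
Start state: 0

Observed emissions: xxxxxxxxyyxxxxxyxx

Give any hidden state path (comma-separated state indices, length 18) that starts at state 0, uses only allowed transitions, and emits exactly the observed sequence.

0,2,2,4,0,3,2,4,5,1,2,2,3,2,4,5,0,0

  [0] x  {0,2,3,4}  => 0  start
  [1] x  {0,2,3,4}  => 2  0->2 ok
  [2] x  {0,2,3,4}  => 2  2->2 ok
  [3] x  {0,2,3,4}  => 4  2->4 ok
  [4] x  {0,2,3,4}  => 0  4->0 ok
  [5] x  {0,2,3,4}  => 3  0->3 ok
  [6] x  {0,2,3,4}  => 2  3->2 ok
  [7] x  {0,2,3,4}  => 4  2->4 ok
  [8] y  {1,5}  => 5  4->5 ok
  [9] y  {1,5}  => 1  5->1 ok
  [10] x  {0,2,3,4}  => 2  1->2 ok
  [11] x  {0,2,3,4}  => 2  2->2 ok
  [12] x  {0,2,3,4}  => 3  2->3 ok
  [13] x  {0,2,3,4}  => 2  3->2 ok
  [14] x  {0,2,3,4}  => 4  2->4 ok
  [15] y  {1,5}  => 5  4->5 ok
  [16] x  {0,2,3,4}  => 0  5->0 ok
  [17] x  {0,2,3,4}  => 0  0->0 ok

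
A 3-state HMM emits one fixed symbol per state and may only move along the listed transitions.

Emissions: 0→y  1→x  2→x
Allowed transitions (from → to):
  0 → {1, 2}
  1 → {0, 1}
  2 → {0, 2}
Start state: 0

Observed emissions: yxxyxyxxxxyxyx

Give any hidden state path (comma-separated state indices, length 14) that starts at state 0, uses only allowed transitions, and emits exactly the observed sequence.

0,1,1,0,1,0,2,2,2,2,0,1,0,2

  0: obs=y cand={0} pick 0 [start]
  1: obs=x cand={1,2} pick 1 [0->1 ok]
  2: obs=x cand={1,2} pick 1 [1->1 ok]
  3: obs=y cand={0} pick 0 [1->0 ok]
  4: obs=x cand={1,2} pick 1 [0->1 ok]
  5: obs=y cand={0} pick 0 [1->0 ok]
  6: obs=x cand={1,2} pick 2 [0->2 ok]
  7: obs=x cand={1,2} pick 2 [2->2 ok]
  8: obs=x cand={1,2} pick 2 [2->2 ok]
  9: obs=x cand={1,2} pick 2 [2->2 ok]
  10: obs=y cand={0} pick 0 [2->0 ok]
  11: obs=x cand={1,2} pick 1 [0->1 ok]
  12: obs=y cand={0} pick 0 [1->0 ok]
  13: obs=x cand={1,2} pick 2 [0->2 ok]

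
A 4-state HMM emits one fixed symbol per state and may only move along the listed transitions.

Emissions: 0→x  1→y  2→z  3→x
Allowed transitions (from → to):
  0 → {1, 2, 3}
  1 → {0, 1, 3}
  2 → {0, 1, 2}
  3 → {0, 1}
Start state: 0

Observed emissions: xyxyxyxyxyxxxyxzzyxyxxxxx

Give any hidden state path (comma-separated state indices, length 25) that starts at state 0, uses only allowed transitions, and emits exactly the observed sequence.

  [0] x  {0,3}  => 0  start
  [1] y  {1}  => 1  0->1 ok
  [2] x  {0,3}  => 0  1->0 ok
  [3] y  {1}  => 1  0->1 ok
  [4] x  {0,3}  => 0  1->0 ok
  [5] y  {1}  => 1  0->1 ok
  [6] x  {0,3}  => 3  1->3 ok
  [7] y  {1}  => 1  3->1 ok
  [8] x  {0,3}  => 0  1->0 ok
  [9] y  {1}  => 1  0->1 ok
  [10] x  {0,3}  => 3  1->3 ok
  [11] x  {0,3}  => 0  3->0 ok
  [12] x  {0,3}  => 3  0->3 ok
  [13] y  {1}  => 1  3->1 ok
  [14] x  {0,3}  => 0  1->0 ok
  [15] z  {2}  => 2  0->2 ok
  [16] z  {2}  => 2  2->2 ok
  [17] y  {1}  => 1  2->1 ok
  [18] x  {0,3}  => 3  1->3 ok
  [19] y  {1}  => 1  3->1 ok
  [20] x  {0,3}  => 3  1->3 ok
  [21] x  {0,3}  => 0  3->0 ok
  [22] x  {0,3}  => 3  0->3 ok
  [23] x  {0,3}  => 0  3->0 ok
  [24] x  {0,3}  => 3  0->3 ok

0,1,0,1,0,1,3,1,0,1,3,0,3,1,0,2,2,1,3,1,3,0,3,0,3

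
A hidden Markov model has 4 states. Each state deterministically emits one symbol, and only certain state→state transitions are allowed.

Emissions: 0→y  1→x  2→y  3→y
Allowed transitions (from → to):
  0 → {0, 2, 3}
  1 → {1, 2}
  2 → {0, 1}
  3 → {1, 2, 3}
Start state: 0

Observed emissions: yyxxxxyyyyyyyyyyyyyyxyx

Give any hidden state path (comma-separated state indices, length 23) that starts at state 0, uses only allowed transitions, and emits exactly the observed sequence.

  [0] y  {0,2,3}  => 0  start
  [1] y  {0,2,3}  => 3  0->3 ok
  [2] x  {1}  => 1  3->1 ok
  [3] x  {1}  => 1  1->1 ok
  [4] x  {1}  => 1  1->1 ok
  [5] x  {1}  => 1  1->1 ok
  [6] y  {0,2,3}  => 2  1->2 ok
  [7] y  {0,2,3}  => 0  2->0 ok
  [8] y  {0,2,3}  => 0  0->0 ok
  [9] y  {0,2,3}  => 2  0->2 ok
  [10] y  {0,2,3}  => 0  2->0 ok
  [11] y  {0,2,3}  => 3  0->3 ok
  [12] y  {0,2,3}  => 2  3->2 ok
  [13] y  {0,2,3}  => 0  2->0 ok
  [14] y  {0,2,3}  => 3  0->3 ok
  [15] y  {0,2,3}  => 2  3->2 ok
  [16] y  {0,2,3}  => 0  2->0 ok
  [17] y  {0,2,3}  => 0  0->0 ok
  [18] y  {0,2,3}  => 0  0->0 ok
  [19] y  {0,2,3}  => 2  0->2 ok
  [20] x  {1}  => 1  2->1 ok
  [21] y  {0,2,3}  => 2  1->2 ok
  [22] x  {1}  => 1  2->1 ok

0,3,1,1,1,1,2,0,0,2,0,3,2,0,3,2,0,0,0,2,1,2,1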